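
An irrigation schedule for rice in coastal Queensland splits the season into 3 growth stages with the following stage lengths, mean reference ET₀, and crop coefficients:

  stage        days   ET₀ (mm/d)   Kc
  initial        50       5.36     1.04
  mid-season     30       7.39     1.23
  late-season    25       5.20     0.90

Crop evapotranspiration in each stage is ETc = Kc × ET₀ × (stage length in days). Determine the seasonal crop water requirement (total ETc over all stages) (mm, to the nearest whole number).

initial: 1.04 × 5.36 × 50 = 278.72 mm
mid-season: 1.23 × 7.39 × 30 = 272.69 mm
late-season: 0.90 × 5.20 × 25 = 117.00 mm
Seasonal total = 668.41 mm

668 mm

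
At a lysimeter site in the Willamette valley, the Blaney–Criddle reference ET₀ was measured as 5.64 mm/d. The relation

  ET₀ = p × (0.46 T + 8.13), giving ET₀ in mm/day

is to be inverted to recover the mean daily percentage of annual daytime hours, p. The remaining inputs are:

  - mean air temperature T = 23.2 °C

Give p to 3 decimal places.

0.300

p = ET₀ / (0.46 T + 8.13) = 5.64 / (0.46 × 23.2 + 8.13) = 5.64 / 18.802 = 0.3000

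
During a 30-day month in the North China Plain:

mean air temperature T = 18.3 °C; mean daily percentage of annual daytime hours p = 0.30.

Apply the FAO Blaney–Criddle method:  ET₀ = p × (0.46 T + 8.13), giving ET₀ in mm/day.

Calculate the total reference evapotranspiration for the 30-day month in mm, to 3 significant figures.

ET₀ = 0.30 × (0.46 × 18.3 + 8.13) = 0.30 × 16.548 = 4.9644 mm/d
Monthly total = 4.9644 × 30 = 148.932 mm

149 mm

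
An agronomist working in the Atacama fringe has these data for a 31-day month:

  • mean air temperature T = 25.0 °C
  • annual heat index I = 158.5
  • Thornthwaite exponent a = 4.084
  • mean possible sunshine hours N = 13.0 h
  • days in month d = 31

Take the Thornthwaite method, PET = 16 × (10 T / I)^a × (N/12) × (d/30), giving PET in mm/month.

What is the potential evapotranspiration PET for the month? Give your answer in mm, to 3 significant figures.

10T/I = 10 × 25.0 / 158.5 = 1.5773
(10T/I)^a = 1.5773^4.084 = 6.4311
Uncorrected PET = 16 × 6.4311 = 102.898 mm
Correction = (N/12)(d/30) = (13.0/12)(31/30) = 1.1194
PET = 102.898 × 1.1194 = 115.184 mm/month

115 mm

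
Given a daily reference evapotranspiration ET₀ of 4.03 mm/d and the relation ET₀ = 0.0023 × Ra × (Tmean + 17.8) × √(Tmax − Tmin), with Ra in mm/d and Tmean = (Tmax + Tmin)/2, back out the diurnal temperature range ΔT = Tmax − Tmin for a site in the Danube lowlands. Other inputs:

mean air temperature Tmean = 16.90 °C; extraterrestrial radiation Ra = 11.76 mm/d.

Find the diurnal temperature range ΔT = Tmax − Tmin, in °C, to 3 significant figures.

√ΔT = ET₀ / [0.0023 × Ra × (Tmean+17.8)] = 4.03 / (0.0023 × 11.76 × 34.70) = 4.2938
ΔT = 4.2938² = 18.437 °C

18.4 °C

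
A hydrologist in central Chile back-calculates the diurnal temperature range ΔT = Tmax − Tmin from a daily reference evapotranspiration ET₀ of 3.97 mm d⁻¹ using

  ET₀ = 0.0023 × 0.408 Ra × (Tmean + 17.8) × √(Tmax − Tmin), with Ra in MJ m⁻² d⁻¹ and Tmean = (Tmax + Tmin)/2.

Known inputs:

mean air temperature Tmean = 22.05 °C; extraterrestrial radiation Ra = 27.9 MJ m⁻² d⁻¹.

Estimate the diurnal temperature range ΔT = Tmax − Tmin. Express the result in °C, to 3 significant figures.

14.5 °C

√ΔT = ET₀ / [0.0023 × 0.408 × Ra × (Tmean+17.8)] = 3.97 / (0.0023 × 11.3832 × 39.85) = 3.8051
ΔT = 3.8051² = 14.479 °C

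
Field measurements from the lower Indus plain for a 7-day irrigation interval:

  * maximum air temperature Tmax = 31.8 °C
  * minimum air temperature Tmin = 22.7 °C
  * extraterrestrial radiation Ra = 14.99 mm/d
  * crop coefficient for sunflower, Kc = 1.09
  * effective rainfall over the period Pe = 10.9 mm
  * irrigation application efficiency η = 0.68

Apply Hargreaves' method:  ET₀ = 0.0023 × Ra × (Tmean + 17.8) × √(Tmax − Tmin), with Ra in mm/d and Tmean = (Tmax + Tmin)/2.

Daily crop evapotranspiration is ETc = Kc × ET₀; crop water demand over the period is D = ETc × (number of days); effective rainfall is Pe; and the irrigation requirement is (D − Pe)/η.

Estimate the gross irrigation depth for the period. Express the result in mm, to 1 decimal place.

36.5 mm

Tmean = (31.8 + 22.7)/2 = 27.25 °C
ET₀ = 0.0023 × 14.99 × (27.25 + 17.8) × √9.1 = 0.0023 × 14.99 × 45.05 × 3.0166 = 4.6853 mm/d
ETc = Kc × ET₀ = 1.09 × 4.6853 = 5.1070 mm/d
Crop demand D = ETc × 7 d = 5.1070 × 7 = 35.749 mm
D − Pe = 35.749 − 10.9 = 24.849 mm
Gross irrigation = 24.849 / 0.68 = 36.543 mm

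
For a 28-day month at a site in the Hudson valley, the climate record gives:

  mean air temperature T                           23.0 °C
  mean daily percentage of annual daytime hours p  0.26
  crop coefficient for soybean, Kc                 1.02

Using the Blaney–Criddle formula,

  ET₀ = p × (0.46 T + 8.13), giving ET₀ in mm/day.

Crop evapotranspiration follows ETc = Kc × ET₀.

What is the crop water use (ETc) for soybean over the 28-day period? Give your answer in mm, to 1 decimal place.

ET₀ = 0.26 × (0.46 × 23.0 + 8.13) = 0.26 × 18.710 = 4.8646 mm/d
ETc = Kc × ET₀ = 1.02 × 4.8646 = 4.9619 mm/d
Over 28 days: 4.9619 × 28 = 138.933 mm

138.9 mm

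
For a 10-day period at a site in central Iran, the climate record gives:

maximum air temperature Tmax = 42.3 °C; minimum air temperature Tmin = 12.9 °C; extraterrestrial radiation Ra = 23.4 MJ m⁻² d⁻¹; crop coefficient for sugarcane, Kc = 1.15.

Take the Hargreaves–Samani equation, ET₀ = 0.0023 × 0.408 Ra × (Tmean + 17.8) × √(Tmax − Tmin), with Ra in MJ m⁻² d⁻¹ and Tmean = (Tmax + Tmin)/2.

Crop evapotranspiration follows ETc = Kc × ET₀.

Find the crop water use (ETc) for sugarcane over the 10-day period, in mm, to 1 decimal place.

62.2 mm

Tmean = (42.3 + 12.9)/2 = 27.60 °C
0.408 Ra = 0.408 × 23.4 = 9.5472 mm/d equivalent
ET₀ = 0.0023 × 9.5472 × (27.60 + 17.8) × √29.4 = 0.0023 × 9.5472 × 45.40 × 5.4222 = 5.4055 mm/d
ETc = Kc × ET₀ = 1.15 × 5.4055 = 6.2163 mm/d
Over 10 days: 6.2163 × 10 = 62.163 mm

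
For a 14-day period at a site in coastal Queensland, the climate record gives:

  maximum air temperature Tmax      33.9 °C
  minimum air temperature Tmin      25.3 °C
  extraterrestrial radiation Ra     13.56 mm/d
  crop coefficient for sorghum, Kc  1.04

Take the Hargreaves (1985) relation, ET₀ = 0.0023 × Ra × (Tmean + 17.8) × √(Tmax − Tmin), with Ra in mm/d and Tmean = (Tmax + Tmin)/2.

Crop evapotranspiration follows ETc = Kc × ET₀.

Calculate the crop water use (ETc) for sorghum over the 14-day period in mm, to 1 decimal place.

Tmean = (33.9 + 25.3)/2 = 29.60 °C
ET₀ = 0.0023 × 13.56 × (29.60 + 17.8) × √8.6 = 0.0023 × 13.56 × 47.40 × 2.9326 = 4.3353 mm/d
ETc = Kc × ET₀ = 1.04 × 4.3353 = 4.5087 mm/d
Over 14 days: 4.5087 × 14 = 63.122 mm

63.1 mm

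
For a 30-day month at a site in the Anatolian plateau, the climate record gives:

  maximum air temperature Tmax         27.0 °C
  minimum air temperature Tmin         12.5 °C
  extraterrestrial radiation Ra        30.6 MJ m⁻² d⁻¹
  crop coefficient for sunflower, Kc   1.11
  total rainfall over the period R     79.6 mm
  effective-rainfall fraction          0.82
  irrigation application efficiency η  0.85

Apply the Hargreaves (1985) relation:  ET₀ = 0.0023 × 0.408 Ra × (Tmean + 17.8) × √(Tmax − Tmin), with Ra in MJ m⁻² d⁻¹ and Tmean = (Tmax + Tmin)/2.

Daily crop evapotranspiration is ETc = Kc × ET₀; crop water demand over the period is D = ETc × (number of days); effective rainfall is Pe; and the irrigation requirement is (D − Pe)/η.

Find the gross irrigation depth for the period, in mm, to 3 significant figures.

Tmean = (27.0 + 12.5)/2 = 19.75 °C
0.408 Ra = 0.408 × 30.6 = 12.4848 mm/d equivalent
ET₀ = 0.0023 × 12.4848 × (19.75 + 17.8) × √14.5 = 0.0023 × 12.4848 × 37.55 × 3.8079 = 4.1059 mm/d
ETc = Kc × ET₀ = 1.11 × 4.1059 = 4.5575 mm/d
Crop demand D = ETc × 30 d = 4.5575 × 30 = 136.725 mm
Pe = 0.82 × 79.6 = 65.272 mm
D − Pe = 136.725 − 65.272 = 71.453 mm
Gross irrigation = 71.453 / 0.85 = 84.062 mm

84.1 mm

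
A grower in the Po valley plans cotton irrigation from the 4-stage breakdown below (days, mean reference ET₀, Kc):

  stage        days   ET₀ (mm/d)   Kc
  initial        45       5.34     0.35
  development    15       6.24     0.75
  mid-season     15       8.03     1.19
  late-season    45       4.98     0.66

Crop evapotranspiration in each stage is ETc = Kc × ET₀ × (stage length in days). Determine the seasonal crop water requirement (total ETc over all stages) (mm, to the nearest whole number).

446 mm

initial: 0.35 × 5.34 × 45 = 84.11 mm
development: 0.75 × 6.24 × 15 = 70.20 mm
mid-season: 1.19 × 8.03 × 15 = 143.34 mm
late-season: 0.66 × 4.98 × 45 = 147.91 mm
Seasonal total = 445.56 mm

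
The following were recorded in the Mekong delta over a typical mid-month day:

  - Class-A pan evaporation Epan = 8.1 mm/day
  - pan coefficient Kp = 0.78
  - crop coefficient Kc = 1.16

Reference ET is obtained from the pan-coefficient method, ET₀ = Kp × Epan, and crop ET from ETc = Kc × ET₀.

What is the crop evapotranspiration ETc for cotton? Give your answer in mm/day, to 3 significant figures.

7.33 mm/day

ET₀ = 0.78 × 8.1 = 6.3180 mm/d
ETc = Kc × ET₀ = 1.16 × 6.3180 = 7.3289 mm/d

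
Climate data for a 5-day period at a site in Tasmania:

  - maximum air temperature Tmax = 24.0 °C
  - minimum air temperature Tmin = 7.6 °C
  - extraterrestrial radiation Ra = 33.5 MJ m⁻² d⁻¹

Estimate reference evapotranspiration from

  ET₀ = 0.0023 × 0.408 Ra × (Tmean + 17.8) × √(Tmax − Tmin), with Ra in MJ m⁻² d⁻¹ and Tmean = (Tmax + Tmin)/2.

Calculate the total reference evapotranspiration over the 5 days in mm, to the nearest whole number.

21 mm

Tmean = (24.0 + 7.6)/2 = 15.80 °C
0.408 Ra = 0.408 × 33.5 = 13.6680 mm/d equivalent
ET₀ = 0.0023 × 13.6680 × (15.80 + 17.8) × √16.4 = 0.0023 × 13.6680 × 33.60 × 4.0497 = 4.2775 mm/d
Over 5 days: 4.2775 × 5 = 21.388 mm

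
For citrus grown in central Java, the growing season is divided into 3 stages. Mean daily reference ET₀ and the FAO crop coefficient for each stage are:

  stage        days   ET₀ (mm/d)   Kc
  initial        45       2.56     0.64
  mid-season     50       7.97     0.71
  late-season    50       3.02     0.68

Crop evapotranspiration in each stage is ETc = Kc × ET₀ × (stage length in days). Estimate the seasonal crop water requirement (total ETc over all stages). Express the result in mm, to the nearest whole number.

459 mm

initial: 0.64 × 2.56 × 45 = 73.73 mm
mid-season: 0.71 × 7.97 × 50 = 282.94 mm
late-season: 0.68 × 3.02 × 50 = 102.68 mm
Seasonal total = 459.35 mm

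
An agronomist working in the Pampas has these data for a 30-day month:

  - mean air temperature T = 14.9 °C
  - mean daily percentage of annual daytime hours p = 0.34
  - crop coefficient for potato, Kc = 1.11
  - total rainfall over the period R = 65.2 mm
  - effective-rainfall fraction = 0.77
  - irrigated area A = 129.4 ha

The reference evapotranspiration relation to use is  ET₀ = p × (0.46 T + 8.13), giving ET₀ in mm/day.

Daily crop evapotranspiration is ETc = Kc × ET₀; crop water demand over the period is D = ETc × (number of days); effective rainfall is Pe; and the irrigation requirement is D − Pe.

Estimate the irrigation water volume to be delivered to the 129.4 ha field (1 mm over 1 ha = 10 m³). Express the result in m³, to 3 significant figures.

ET₀ = 0.34 × (0.46 × 14.9 + 8.13) = 0.34 × 14.984 = 5.0946 mm/d
ETc = Kc × ET₀ = 1.11 × 5.0946 = 5.6550 mm/d
Crop demand D = ETc × 30 d = 5.6550 × 30 = 169.650 mm
Pe = 0.77 × 65.2 = 50.204 mm
D − Pe = 169.650 − 50.204 = 119.446 mm
Volume = 119.446 mm × 129.4 ha × 10 = 154563.1 m³

155000 m³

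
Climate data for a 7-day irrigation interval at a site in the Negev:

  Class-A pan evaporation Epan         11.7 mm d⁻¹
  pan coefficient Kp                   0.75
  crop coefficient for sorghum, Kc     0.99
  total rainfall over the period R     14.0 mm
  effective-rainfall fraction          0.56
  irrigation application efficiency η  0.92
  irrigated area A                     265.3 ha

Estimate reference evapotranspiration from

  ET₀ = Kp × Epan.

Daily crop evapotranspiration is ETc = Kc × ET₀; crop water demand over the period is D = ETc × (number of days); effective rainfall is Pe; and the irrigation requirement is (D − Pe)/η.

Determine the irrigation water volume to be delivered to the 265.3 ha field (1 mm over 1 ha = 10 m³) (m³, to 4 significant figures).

152800 m³

ET₀ = 0.75 × 11.7 = 8.7750 mm/d
ETc = Kc × ET₀ = 0.99 × 8.7750 = 8.6873 mm/d
Crop demand D = ETc × 7 d = 8.6873 × 7 = 60.811 mm
Pe = 0.56 × 14.0 = 7.840 mm
D − Pe = 60.811 − 7.840 = 52.971 mm
Gross irrigation = 52.971 / 0.92 = 57.577 mm
Volume = 57.577 mm × 265.3 ha × 10 = 152751.8 m³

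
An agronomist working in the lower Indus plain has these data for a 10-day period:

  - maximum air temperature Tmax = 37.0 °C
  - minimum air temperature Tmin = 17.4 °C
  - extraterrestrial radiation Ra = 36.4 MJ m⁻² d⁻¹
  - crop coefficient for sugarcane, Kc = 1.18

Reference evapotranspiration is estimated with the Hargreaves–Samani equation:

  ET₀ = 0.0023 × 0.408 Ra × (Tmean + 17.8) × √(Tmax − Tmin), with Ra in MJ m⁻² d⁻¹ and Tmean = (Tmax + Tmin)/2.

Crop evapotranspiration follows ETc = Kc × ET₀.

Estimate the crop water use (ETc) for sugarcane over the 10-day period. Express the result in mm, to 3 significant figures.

Tmean = (37.0 + 17.4)/2 = 27.20 °C
0.408 Ra = 0.408 × 36.4 = 14.8512 mm/d equivalent
ET₀ = 0.0023 × 14.8512 × (27.20 + 17.8) × √19.6 = 0.0023 × 14.8512 × 45.00 × 4.4272 = 6.8050 mm/d
ETc = Kc × ET₀ = 1.18 × 6.8050 = 8.0299 mm/d
Over 10 days: 8.0299 × 10 = 80.299 mm

80.3 mm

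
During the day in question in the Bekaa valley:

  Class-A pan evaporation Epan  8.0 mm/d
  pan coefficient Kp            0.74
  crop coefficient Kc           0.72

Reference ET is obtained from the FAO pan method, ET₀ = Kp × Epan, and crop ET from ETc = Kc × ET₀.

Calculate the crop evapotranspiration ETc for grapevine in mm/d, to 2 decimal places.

4.26 mm/d

ET₀ = 0.74 × 8.0 = 5.9200 mm/d
ETc = Kc × ET₀ = 0.72 × 5.9200 = 4.2624 mm/d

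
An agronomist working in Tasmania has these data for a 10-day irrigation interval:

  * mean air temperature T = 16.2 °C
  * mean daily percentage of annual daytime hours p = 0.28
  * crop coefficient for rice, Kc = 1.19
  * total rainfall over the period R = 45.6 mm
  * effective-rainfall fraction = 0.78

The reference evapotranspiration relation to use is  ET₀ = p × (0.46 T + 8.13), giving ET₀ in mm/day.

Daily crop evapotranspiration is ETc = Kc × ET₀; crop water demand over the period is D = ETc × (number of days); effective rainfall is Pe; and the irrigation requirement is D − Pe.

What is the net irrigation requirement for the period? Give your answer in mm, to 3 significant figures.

16.4 mm

ET₀ = 0.28 × (0.46 × 16.2 + 8.13) = 0.28 × 15.582 = 4.3630 mm/d
ETc = Kc × ET₀ = 1.19 × 4.3630 = 5.1920 mm/d
Crop demand D = ETc × 10 d = 5.1920 × 10 = 51.920 mm
Pe = 0.78 × 45.6 = 35.568 mm
D − Pe = 51.920 − 35.568 = 16.352 mm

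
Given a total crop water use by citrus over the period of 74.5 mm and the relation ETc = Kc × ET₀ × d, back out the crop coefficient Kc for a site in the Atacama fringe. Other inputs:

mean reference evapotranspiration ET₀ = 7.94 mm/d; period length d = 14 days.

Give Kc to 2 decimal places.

ETc = Kc × ET₀ × d  ⇒  Kc = ETc / (ET₀ × d)
Kc = 74.5 / (7.94 × 14) = 74.5 / 111.16 = 0.6702

0.67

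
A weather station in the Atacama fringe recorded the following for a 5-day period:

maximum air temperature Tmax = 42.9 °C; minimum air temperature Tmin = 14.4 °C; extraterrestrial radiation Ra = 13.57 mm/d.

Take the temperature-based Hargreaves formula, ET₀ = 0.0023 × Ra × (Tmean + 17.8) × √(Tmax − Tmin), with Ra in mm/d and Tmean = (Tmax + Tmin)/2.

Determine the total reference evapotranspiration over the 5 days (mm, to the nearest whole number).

Tmean = (42.9 + 14.4)/2 = 28.65 °C
ET₀ = 0.0023 × 13.57 × (28.65 + 17.8) × √28.5 = 0.0023 × 13.57 × 46.45 × 5.3385 = 7.7395 mm/d
Over 5 days: 7.7395 × 5 = 38.698 mm

39 mm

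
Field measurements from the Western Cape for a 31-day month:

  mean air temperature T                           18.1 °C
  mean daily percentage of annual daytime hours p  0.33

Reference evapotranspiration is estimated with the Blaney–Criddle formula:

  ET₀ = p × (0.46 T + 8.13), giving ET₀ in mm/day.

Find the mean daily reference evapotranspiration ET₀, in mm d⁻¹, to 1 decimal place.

ET₀ = 0.33 × (0.46 × 18.1 + 8.13) = 0.33 × 16.456 = 5.4305 mm/d

5.4 mm d⁻¹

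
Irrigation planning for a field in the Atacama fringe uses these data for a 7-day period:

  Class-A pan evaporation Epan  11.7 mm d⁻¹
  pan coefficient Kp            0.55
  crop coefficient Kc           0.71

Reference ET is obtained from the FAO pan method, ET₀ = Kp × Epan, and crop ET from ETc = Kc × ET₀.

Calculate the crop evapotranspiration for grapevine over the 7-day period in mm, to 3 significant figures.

ET₀ = 0.55 × 11.7 = 6.4350 mm/d
ETc = Kc × ET₀ = 0.71 × 6.4350 = 4.5689 mm/d
Over 7 days: 4.5689 × 7 = 31.982 mm

32.0 mm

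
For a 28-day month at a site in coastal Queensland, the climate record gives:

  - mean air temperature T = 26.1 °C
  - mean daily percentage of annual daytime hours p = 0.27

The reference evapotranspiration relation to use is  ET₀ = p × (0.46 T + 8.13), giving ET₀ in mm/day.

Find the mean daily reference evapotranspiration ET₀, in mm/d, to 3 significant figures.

ET₀ = 0.27 × (0.46 × 26.1 + 8.13) = 0.27 × 20.136 = 5.4367 mm/d

5.44 mm/d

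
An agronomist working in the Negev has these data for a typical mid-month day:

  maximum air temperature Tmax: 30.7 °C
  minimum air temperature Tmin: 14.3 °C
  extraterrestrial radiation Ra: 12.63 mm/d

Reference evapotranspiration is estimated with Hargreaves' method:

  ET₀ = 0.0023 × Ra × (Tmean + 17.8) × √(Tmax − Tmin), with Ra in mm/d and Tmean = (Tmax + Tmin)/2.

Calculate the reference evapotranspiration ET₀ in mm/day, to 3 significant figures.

4.74 mm/day

Tmean = (30.7 + 14.3)/2 = 22.50 °C
ET₀ = 0.0023 × 12.63 × (22.50 + 17.8) × √16.4 = 0.0023 × 12.63 × 40.30 × 4.0497 = 4.7409 mm/d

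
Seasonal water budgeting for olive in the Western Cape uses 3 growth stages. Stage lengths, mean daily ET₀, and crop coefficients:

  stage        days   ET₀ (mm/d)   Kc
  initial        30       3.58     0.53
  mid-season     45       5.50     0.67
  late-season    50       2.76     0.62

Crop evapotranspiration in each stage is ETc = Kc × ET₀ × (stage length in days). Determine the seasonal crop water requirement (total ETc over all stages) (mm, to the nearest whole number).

308 mm

initial: 0.53 × 3.58 × 30 = 56.92 mm
mid-season: 0.67 × 5.50 × 45 = 165.83 mm
late-season: 0.62 × 2.76 × 50 = 85.56 mm
Seasonal total = 308.31 mm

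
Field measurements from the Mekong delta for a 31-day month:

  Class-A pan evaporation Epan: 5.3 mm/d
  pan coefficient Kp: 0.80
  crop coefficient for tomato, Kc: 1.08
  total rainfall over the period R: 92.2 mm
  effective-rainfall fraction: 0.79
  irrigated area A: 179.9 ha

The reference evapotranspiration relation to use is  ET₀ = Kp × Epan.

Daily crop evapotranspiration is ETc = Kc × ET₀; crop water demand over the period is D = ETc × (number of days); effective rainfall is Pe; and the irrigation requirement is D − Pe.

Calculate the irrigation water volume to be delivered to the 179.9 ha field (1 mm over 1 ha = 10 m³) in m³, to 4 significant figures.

124300 m³

ET₀ = 0.80 × 5.3 = 4.2400 mm/d
ETc = Kc × ET₀ = 1.08 × 4.2400 = 4.5792 mm/d
Crop demand D = ETc × 31 d = 4.5792 × 31 = 141.955 mm
Pe = 0.79 × 92.2 = 72.838 mm
D − Pe = 141.955 − 72.838 = 69.117 mm
Volume = 69.117 mm × 179.9 ha × 10 = 124341.5 m³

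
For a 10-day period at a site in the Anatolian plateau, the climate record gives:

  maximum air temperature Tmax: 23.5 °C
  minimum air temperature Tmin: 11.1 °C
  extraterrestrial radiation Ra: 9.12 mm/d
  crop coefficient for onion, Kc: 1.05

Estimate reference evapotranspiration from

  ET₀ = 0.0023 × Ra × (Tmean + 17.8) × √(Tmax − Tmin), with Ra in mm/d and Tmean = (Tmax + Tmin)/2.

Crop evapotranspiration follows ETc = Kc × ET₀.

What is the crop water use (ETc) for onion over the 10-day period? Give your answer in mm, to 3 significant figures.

27.2 mm

Tmean = (23.5 + 11.1)/2 = 17.30 °C
ET₀ = 0.0023 × 9.12 × (17.30 + 17.8) × √12.4 = 0.0023 × 9.12 × 35.10 × 3.5214 = 2.5927 mm/d
ETc = Kc × ET₀ = 1.05 × 2.5927 = 2.7223 mm/d
Over 10 days: 2.7223 × 10 = 27.223 mm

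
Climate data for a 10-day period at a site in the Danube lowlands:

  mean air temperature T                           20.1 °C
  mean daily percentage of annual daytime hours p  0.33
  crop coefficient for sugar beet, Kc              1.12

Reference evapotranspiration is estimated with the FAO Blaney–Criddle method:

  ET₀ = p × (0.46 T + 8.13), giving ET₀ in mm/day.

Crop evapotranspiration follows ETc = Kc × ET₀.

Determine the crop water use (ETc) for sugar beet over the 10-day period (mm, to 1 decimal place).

64.2 mm

ET₀ = 0.33 × (0.46 × 20.1 + 8.13) = 0.33 × 17.376 = 5.7341 mm/d
ETc = Kc × ET₀ = 1.12 × 5.7341 = 6.4222 mm/d
Over 10 days: 6.4222 × 10 = 64.222 mm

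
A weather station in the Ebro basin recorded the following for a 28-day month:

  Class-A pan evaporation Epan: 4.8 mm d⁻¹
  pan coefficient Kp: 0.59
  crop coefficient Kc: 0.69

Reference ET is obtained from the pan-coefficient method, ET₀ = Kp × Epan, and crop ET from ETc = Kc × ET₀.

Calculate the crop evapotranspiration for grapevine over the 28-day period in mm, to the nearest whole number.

ET₀ = 0.59 × 4.8 = 2.8320 mm/d
ETc = Kc × ET₀ = 0.69 × 2.8320 = 1.9541 mm/d
Over 28 days: 1.9541 × 28 = 54.715 mm

55 mm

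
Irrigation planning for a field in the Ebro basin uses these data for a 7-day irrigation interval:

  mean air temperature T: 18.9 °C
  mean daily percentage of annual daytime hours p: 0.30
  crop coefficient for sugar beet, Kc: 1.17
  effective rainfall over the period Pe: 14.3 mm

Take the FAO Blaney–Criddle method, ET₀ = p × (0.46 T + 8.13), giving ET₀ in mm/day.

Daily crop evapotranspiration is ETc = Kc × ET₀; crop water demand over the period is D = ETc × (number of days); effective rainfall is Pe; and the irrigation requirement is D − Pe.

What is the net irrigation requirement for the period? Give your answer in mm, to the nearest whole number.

ET₀ = 0.30 × (0.46 × 18.9 + 8.13) = 0.30 × 16.824 = 5.0472 mm/d
ETc = Kc × ET₀ = 1.17 × 5.0472 = 5.9052 mm/d
Crop demand D = ETc × 7 d = 5.9052 × 7 = 41.336 mm
D − Pe = 41.336 − 14.3 = 27.036 mm

27 mm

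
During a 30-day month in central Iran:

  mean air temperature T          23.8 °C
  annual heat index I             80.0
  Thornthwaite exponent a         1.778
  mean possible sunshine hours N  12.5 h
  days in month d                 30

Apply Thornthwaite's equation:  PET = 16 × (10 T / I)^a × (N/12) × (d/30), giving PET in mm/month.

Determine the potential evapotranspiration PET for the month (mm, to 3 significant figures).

10T/I = 10 × 23.8 / 80.0 = 2.9750
(10T/I)^a = 2.9750^1.778 = 6.9480
Uncorrected PET = 16 × 6.9480 = 111.168 mm
Correction = (N/12)(d/30) = (12.5/12)(30/30) = 1.0417
PET = 111.168 × 1.0417 = 115.804 mm/month

116 mm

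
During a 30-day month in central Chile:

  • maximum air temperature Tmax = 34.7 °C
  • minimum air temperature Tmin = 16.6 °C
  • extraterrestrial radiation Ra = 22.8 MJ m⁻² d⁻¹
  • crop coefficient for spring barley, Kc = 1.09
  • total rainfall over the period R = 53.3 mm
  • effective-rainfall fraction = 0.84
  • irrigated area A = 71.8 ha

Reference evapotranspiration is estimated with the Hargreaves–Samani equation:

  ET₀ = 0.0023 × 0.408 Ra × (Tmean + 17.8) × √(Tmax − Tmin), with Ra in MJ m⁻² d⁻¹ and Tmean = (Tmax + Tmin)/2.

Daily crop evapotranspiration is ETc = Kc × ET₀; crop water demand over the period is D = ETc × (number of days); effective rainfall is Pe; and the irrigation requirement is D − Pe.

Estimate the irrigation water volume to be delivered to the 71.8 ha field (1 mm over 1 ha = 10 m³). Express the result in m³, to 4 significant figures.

Tmean = (34.7 + 16.6)/2 = 25.65 °C
0.408 Ra = 0.408 × 22.8 = 9.3024 mm/d equivalent
ET₀ = 0.0023 × 9.3024 × (25.65 + 17.8) × √18.1 = 0.0023 × 9.3024 × 43.45 × 4.2544 = 3.9550 mm/d
ETc = Kc × ET₀ = 1.09 × 3.9550 = 4.3110 mm/d
Crop demand D = ETc × 30 d = 4.3110 × 30 = 129.330 mm
Pe = 0.84 × 53.3 = 44.772 mm
D − Pe = 129.330 − 44.772 = 84.558 mm
Volume = 84.558 mm × 71.8 ha × 10 = 60712.6 m³

60710 m³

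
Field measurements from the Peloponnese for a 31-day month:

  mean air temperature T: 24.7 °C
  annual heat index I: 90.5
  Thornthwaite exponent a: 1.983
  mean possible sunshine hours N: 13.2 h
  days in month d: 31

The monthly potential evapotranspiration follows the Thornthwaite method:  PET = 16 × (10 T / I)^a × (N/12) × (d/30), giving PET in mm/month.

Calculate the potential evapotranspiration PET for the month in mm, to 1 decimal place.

10T/I = 10 × 24.7 / 90.5 = 2.7293
(10T/I)^a = 2.7293^1.983 = 7.3230
Uncorrected PET = 16 × 7.3230 = 117.168 mm
Correction = (N/12)(d/30) = (13.2/12)(31/30) = 1.1367
PET = 117.168 × 1.1367 = 133.185 mm/month

133.2 mm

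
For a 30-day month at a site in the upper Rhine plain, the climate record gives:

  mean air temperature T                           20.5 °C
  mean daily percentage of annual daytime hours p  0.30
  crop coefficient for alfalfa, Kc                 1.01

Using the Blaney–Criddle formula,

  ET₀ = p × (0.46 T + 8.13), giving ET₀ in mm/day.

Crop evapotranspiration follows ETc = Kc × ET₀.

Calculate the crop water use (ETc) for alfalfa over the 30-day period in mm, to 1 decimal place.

159.6 mm

ET₀ = 0.30 × (0.46 × 20.5 + 8.13) = 0.30 × 17.560 = 5.2680 mm/d
ETc = Kc × ET₀ = 1.01 × 5.2680 = 5.3207 mm/d
Over 30 days: 5.3207 × 30 = 159.621 mm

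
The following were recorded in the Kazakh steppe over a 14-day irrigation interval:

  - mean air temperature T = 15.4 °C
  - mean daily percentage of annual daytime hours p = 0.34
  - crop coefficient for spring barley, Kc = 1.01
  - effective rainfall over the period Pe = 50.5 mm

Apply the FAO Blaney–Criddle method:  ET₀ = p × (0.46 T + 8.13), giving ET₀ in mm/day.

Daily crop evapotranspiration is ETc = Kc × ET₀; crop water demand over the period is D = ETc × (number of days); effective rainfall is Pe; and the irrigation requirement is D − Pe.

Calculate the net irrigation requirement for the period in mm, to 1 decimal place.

ET₀ = 0.34 × (0.46 × 15.4 + 8.13) = 0.34 × 15.214 = 5.1728 mm/d
ETc = Kc × ET₀ = 1.01 × 5.1728 = 5.2245 mm/d
Crop demand D = ETc × 14 d = 5.2245 × 14 = 73.143 mm
D − Pe = 73.143 − 50.5 = 22.643 mm

22.6 mm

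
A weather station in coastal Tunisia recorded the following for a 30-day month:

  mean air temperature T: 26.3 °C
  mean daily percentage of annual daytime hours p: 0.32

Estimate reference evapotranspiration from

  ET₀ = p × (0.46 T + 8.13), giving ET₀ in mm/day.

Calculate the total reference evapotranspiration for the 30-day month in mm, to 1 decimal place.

ET₀ = 0.32 × (0.46 × 26.3 + 8.13) = 0.32 × 20.228 = 6.4730 mm/d
Monthly total = 6.4730 × 30 = 194.190 mm

194.2 mm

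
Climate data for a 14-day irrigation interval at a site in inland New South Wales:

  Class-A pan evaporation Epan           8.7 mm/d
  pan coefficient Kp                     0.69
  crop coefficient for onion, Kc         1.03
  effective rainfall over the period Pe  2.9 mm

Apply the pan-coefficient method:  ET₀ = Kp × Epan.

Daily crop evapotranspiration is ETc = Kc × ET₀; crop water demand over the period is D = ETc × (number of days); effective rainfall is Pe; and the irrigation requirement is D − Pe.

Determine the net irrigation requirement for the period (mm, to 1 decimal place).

ET₀ = 0.69 × 8.7 = 6.0030 mm/d
ETc = Kc × ET₀ = 1.03 × 6.0030 = 6.1831 mm/d
Crop demand D = ETc × 14 d = 6.1831 × 14 = 86.563 mm
D − Pe = 86.563 − 2.9 = 83.663 mm

83.7 mm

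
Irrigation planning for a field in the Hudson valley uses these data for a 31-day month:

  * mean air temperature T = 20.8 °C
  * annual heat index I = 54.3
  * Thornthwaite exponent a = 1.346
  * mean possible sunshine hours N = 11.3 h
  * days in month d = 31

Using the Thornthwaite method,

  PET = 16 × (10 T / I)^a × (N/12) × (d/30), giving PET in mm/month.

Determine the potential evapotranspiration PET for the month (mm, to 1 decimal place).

10T/I = 10 × 20.8 / 54.3 = 3.8306
(10T/I)^a = 3.8306^1.346 = 6.0965
Uncorrected PET = 16 × 6.0965 = 97.544 mm
Correction = (N/12)(d/30) = (11.3/12)(31/30) = 0.9731
PET = 97.544 × 0.9731 = 94.920 mm/month

94.9 mm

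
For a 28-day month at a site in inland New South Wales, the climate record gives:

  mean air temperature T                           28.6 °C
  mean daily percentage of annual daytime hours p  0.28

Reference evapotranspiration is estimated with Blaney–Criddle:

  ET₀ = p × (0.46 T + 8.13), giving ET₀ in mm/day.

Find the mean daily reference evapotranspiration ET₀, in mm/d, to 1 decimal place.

6.0 mm/d

ET₀ = 0.28 × (0.46 × 28.6 + 8.13) = 0.28 × 21.286 = 5.9601 mm/d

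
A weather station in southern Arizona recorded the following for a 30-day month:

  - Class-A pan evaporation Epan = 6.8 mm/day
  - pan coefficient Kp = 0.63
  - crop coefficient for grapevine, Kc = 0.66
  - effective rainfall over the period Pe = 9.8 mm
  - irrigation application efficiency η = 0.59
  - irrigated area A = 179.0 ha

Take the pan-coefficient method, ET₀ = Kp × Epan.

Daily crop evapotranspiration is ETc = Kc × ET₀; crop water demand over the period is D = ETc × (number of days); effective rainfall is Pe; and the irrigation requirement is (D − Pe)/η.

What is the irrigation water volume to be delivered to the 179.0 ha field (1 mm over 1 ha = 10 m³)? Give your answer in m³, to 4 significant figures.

227600 m³

ET₀ = 0.63 × 6.8 = 4.2840 mm/d
ETc = Kc × ET₀ = 0.66 × 4.2840 = 2.8274 mm/d
Crop demand D = ETc × 30 d = 2.8274 × 30 = 84.822 mm
D − Pe = 84.822 − 9.8 = 75.022 mm
Gross irrigation = 75.022 / 0.59 = 127.156 mm
Volume = 127.156 mm × 179.0 ha × 10 = 227609.2 m³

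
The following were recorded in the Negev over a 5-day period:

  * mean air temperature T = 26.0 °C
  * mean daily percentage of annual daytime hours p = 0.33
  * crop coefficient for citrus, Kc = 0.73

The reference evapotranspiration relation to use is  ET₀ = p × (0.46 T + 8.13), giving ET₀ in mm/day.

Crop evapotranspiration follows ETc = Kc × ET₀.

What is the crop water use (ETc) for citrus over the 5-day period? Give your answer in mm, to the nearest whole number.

ET₀ = 0.33 × (0.46 × 26.0 + 8.13) = 0.33 × 20.090 = 6.6297 mm/d
ETc = Kc × ET₀ = 0.73 × 6.6297 = 4.8397 mm/d
Over 5 days: 4.8397 × 5 = 24.199 mm

24 mm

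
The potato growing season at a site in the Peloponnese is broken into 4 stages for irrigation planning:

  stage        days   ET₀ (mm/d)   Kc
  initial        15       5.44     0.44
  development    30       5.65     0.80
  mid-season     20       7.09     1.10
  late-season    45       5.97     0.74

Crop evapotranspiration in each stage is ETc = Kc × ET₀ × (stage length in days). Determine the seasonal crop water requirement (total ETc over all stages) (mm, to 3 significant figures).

initial: 0.44 × 5.44 × 15 = 35.90 mm
development: 0.80 × 5.65 × 30 = 135.60 mm
mid-season: 1.10 × 7.09 × 20 = 155.98 mm
late-season: 0.74 × 5.97 × 45 = 198.80 mm
Seasonal total = 526.28 mm

526 mm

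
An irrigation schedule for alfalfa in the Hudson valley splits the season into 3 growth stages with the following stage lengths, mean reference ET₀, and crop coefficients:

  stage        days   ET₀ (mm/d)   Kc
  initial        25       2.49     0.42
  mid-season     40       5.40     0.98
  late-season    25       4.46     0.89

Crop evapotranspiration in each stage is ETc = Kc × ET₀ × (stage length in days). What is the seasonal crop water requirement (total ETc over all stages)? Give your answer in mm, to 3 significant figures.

337 mm

initial: 0.42 × 2.49 × 25 = 26.15 mm
mid-season: 0.98 × 5.40 × 40 = 211.68 mm
late-season: 0.89 × 4.46 × 25 = 99.24 mm
Seasonal total = 337.07 mm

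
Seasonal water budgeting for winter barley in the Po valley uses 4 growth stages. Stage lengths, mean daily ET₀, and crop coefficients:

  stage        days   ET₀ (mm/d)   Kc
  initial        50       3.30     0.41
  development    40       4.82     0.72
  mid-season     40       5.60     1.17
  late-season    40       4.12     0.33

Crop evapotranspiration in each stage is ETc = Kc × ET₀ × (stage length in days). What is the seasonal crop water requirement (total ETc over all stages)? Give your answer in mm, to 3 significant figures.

initial: 0.41 × 3.30 × 50 = 67.65 mm
development: 0.72 × 4.82 × 40 = 138.82 mm
mid-season: 1.17 × 5.60 × 40 = 262.08 mm
late-season: 0.33 × 4.12 × 40 = 54.38 mm
Seasonal total = 522.93 mm

523 mm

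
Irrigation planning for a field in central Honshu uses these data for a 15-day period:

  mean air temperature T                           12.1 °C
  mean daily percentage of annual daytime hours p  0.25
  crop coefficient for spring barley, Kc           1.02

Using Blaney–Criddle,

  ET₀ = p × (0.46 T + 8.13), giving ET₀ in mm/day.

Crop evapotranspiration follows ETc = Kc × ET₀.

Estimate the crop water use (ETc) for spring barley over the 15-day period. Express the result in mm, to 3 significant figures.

52.4 mm

ET₀ = 0.25 × (0.46 × 12.1 + 8.13) = 0.25 × 13.696 = 3.4240 mm/d
ETc = Kc × ET₀ = 1.02 × 3.4240 = 3.4925 mm/d
Over 15 days: 3.4925 × 15 = 52.388 mm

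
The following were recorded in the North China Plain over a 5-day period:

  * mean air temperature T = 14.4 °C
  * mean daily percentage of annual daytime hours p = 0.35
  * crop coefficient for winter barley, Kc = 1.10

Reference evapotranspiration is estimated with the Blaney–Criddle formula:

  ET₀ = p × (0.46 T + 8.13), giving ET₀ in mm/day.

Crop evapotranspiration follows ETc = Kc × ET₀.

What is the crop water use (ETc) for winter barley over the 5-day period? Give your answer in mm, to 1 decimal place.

28.4 mm

ET₀ = 0.35 × (0.46 × 14.4 + 8.13) = 0.35 × 14.754 = 5.1639 mm/d
ETc = Kc × ET₀ = 1.10 × 5.1639 = 5.6803 mm/d
Over 5 days: 5.6803 × 5 = 28.402 mm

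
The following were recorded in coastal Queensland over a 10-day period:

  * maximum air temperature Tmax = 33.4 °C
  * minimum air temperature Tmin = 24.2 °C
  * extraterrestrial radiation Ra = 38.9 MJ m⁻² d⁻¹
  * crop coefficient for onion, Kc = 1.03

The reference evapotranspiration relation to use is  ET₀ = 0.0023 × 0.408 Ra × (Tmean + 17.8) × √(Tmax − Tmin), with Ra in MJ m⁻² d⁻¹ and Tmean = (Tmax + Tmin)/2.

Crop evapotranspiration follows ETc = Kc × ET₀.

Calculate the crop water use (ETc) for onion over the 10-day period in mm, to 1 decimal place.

53.1 mm

Tmean = (33.4 + 24.2)/2 = 28.80 °C
0.408 Ra = 0.408 × 38.9 = 15.8712 mm/d equivalent
ET₀ = 0.0023 × 15.8712 × (28.80 + 17.8) × √9.2 = 0.0023 × 15.8712 × 46.60 × 3.0332 = 5.1597 mm/d
ETc = Kc × ET₀ = 1.03 × 5.1597 = 5.3145 mm/d
Over 10 days: 5.3145 × 10 = 53.145 mm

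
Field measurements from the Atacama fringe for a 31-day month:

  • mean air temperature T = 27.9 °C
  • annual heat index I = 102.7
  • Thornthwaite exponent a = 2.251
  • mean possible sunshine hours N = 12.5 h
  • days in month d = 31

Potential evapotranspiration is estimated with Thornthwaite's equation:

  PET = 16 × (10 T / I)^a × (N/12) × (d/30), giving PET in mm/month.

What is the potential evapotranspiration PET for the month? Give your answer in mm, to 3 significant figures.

163 mm

10T/I = 10 × 27.9 / 102.7 = 2.7167
(10T/I)^a = 2.7167^2.251 = 9.4848
Uncorrected PET = 16 × 9.4848 = 151.757 mm
Correction = (N/12)(d/30) = (12.5/12)(31/30) = 1.0764
PET = 151.757 × 1.0764 = 163.351 mm/month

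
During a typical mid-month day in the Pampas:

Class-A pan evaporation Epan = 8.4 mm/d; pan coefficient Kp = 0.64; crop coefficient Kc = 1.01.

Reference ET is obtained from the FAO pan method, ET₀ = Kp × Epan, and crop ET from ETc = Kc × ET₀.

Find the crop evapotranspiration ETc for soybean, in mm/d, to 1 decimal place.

ET₀ = 0.64 × 8.4 = 5.3760 mm/d
ETc = Kc × ET₀ = 1.01 × 5.3760 = 5.4298 mm/d

5.4 mm/d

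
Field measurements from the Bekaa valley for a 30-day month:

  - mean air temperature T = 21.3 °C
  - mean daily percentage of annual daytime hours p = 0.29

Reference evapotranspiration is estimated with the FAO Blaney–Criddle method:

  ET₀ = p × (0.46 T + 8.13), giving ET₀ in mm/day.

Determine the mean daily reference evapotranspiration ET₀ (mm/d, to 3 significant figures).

5.20 mm/d

ET₀ = 0.29 × (0.46 × 21.3 + 8.13) = 0.29 × 17.928 = 5.1991 mm/d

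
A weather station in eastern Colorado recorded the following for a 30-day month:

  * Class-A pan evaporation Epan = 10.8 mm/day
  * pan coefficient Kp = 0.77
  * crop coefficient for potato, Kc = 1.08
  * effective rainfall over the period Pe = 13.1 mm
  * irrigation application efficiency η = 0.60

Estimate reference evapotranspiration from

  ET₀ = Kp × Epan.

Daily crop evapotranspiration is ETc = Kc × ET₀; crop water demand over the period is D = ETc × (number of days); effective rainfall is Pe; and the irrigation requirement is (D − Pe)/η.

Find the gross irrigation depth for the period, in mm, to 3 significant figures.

ET₀ = 0.77 × 10.8 = 8.3160 mm/d
ETc = Kc × ET₀ = 1.08 × 8.3160 = 8.9813 mm/d
Crop demand D = ETc × 30 d = 8.9813 × 30 = 269.439 mm
D − Pe = 269.439 − 13.1 = 256.339 mm
Gross irrigation = 256.339 / 0.60 = 427.232 mm

427 mm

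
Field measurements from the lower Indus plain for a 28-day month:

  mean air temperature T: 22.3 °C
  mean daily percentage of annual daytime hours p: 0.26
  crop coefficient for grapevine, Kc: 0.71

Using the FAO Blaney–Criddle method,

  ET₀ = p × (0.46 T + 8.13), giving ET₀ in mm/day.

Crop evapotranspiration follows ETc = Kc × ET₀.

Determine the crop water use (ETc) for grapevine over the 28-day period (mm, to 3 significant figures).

ET₀ = 0.26 × (0.46 × 22.3 + 8.13) = 0.26 × 18.388 = 4.7809 mm/d
ETc = Kc × ET₀ = 0.71 × 4.7809 = 3.3944 mm/d
Over 28 days: 3.3944 × 28 = 95.043 mm

95.0 mm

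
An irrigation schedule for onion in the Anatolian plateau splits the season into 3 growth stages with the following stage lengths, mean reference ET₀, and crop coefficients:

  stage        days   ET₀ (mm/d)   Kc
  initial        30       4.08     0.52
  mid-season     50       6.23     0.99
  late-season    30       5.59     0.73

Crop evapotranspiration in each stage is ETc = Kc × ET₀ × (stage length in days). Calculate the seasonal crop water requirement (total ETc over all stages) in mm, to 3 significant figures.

494 mm

initial: 0.52 × 4.08 × 30 = 63.65 mm
mid-season: 0.99 × 6.23 × 50 = 308.39 mm
late-season: 0.73 × 5.59 × 30 = 122.42 mm
Seasonal total = 494.46 mm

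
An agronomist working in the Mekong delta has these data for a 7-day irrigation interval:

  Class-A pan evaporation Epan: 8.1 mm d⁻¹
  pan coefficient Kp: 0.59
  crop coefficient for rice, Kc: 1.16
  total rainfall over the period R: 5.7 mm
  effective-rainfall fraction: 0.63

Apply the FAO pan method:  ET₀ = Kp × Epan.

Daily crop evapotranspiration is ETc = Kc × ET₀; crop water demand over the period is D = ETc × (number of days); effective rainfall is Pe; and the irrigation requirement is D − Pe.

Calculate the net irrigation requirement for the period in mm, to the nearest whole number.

ET₀ = 0.59 × 8.1 = 4.7790 mm/d
ETc = Kc × ET₀ = 1.16 × 4.7790 = 5.5436 mm/d
Crop demand D = ETc × 7 d = 5.5436 × 7 = 38.805 mm
Pe = 0.63 × 5.7 = 3.591 mm
D − Pe = 38.805 − 3.591 = 35.214 mm

35 mm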